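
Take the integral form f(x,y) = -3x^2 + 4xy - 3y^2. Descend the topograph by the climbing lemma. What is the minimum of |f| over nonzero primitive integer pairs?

translate: b→2 (≡-4 mod 6), so (3,-4,3)→(3,2,2)
flip: (3,2,2)→(2,-2,3)
translate: b→2 (≡-2 mod 4), so (2,-2,3)→(2,2,3)
reduced (well bottom): (2,2,3) with a≤c, −a<b≤a
well minimum |f| = |-2| = 2 (negative-definite)

2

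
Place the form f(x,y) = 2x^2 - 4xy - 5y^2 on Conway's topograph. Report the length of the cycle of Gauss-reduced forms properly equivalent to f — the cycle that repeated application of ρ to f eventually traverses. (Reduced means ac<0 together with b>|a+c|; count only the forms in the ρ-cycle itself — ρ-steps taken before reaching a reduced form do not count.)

D = 56, ⌊√D⌋ = 7
descent: ρ → (-5,4,2)  [lands on river]
river: ρ → (2,4,-5)
river: ρ → (-5,6,1)
river: ρ → (1,6,-5)
ρ-cycle length = 4 (tail of 1 descent step not counted)

4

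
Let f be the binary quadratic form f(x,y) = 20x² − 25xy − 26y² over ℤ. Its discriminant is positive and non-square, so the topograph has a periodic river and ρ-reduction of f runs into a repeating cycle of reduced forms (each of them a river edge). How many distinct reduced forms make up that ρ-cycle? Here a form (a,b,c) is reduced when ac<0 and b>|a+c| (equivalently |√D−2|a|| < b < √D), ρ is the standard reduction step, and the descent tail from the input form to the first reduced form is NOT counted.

D = 2705, ⌊√D⌋ = 52
descent: ρ → (-26,25,20)  [lands on river]
river: ρ → (20,15,-31)
river: ρ → (-31,47,4)
river: ρ → (4,49,-19)
river: ρ → (-19,27,26)
river: ρ → (26,25,-20)
river: ρ → (-20,15,31)
river: ρ → (31,47,-4)
river: ρ → (-4,49,19)
river: ρ → (19,27,-26)
ρ-cycle length = 10 (tail of 1 descent step not counted)

10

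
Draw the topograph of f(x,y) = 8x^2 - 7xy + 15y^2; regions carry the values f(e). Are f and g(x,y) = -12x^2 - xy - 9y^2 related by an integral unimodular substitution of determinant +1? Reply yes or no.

D₁ = -431, D₂ = -431
f: reduced (well bottom): (8,-7,15) with a≤c, −a<b≤a
g is negative-definite; reduce −g:
−g: flip: (12,1,9)→(9,-1,12)
−g: reduced (well bottom): (9,-1,12) with a≤c, −a<b≤a
flip sign back: reduced form of g is (-9,1,-12)
reduced forms (8, -7, 15) vs (-9, 1, -12) ⇒ inequivalent

no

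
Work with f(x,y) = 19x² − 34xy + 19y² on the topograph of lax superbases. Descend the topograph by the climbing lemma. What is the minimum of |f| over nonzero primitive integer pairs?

translate: b→4 (≡-34 mod 38), so (19,-34,19)→(19,4,4)
flip: (19,4,4)→(4,-4,19)
translate: b→4 (≡-4 mod 8), so (4,-4,19)→(4,4,19)
reduced (well bottom): (4,4,19) with a≤c, −a<b≤a
well minimum = a = 4

4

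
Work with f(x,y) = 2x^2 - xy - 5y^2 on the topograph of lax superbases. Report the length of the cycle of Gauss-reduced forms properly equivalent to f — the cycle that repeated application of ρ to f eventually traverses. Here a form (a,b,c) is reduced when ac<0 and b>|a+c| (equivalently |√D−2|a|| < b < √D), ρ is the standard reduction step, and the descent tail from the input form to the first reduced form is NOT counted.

D = 41, ⌊√D⌋ = 6
descent: ρ → (-5,1,2)
descent: ρ → (2,3,-4)  [lands on river]
river: ρ → (-4,5,1)
river: ρ → (1,5,-4)
river: ρ → (-4,3,2)
river: ρ → (2,5,-2)
river: ρ → (-2,3,4)
river: ρ → (4,5,-1)
river: ρ → (-1,5,4)
river: ρ → (4,3,-2)
river: ρ → (-2,5,2)
ρ-cycle length = 10 (tail of 2 descent steps not counted)

10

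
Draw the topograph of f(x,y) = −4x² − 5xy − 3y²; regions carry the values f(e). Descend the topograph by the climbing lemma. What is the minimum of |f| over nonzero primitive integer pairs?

translate: b→-3 (≡5 mod 8), so (4,5,3)→(4,-3,2)
flip: (4,-3,2)→(2,3,4)
translate: b→-1 (≡3 mod 4), so (2,3,4)→(2,-1,3)
reduced (well bottom): (2,-1,3) with a≤c, −a<b≤a
well minimum |f| = |-2| = 2 (negative-definite)

2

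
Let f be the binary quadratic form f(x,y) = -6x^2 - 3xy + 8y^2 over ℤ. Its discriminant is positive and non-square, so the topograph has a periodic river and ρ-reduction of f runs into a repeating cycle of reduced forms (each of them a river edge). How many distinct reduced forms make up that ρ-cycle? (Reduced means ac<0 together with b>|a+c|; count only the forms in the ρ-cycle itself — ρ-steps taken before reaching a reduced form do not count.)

D = 201, ⌊√D⌋ = 14
descent: ρ → (8,3,-6)  [lands on river]
river: ρ → (-6,9,5)
river: ρ → (5,11,-4)
river: ρ → (-4,13,2)
river: ρ → (2,11,-10)
river: ρ → (-10,9,3)
river: ρ → (3,9,-10)
river: ρ → (-10,11,2)
river: ρ → (2,13,-4)
river: ρ → (-4,11,5)
river: ρ → (5,9,-6)
river: ρ → (-6,3,8)
river: ρ → (8,13,-1)
river: ρ → (-1,13,8)
ρ-cycle length = 14 (tail of 1 descent step not counted)

14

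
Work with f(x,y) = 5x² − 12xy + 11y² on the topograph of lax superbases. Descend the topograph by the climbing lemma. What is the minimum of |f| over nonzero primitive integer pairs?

translate: b→-2 (≡-12 mod 10), so (5,-12,11)→(5,-2,4)
flip: (5,-2,4)→(4,2,5)
reduced (well bottom): (4,2,5) with a≤c, −a<b≤a
well minimum = a = 4

4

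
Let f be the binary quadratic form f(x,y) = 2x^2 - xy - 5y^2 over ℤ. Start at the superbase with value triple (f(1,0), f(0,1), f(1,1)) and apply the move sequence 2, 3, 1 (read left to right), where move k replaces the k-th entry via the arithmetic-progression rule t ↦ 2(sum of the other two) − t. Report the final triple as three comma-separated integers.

start (2,-5,-4) = (f(1,0),f(0,1),f(1,1))
replace slot 2: 2·(2+(-4)) − (-5) = 1 → (2,1,-4)
replace slot 3: 2·(2+1) − (-4) = 10 → (2,1,10)
replace slot 1: 2·(1+10) − 2 = 20 → (20,1,10)

20,1,10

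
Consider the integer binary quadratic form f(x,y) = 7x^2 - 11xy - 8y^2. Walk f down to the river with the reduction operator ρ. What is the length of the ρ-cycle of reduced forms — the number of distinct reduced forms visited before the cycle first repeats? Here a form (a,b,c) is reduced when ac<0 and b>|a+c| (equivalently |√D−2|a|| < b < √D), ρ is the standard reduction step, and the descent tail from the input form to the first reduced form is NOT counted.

D = 345, ⌊√D⌋ = 18
descent: ρ → (-8,11,7)  [lands on river]
river: ρ → (7,17,-2)
river: ρ → (-2,15,15)
river: ρ → (15,15,-2)
river: ρ → (-2,17,7)
river: ρ → (7,11,-8)
river: ρ → (-8,5,10)
river: ρ → (10,15,-3)
river: ρ → (-3,15,10)
river: ρ → (10,5,-8)
ρ-cycle length = 10 (tail of 1 descent step not counted)

10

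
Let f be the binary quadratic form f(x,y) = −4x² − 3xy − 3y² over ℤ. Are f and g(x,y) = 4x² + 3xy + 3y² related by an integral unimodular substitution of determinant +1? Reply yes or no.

D₁ = -39, D₂ = -39
f is negative-definite; reduce −f:
−f: flip: (4,3,3)→(3,-3,4)
−f: translate: b→3 (≡-3 mod 6), so (3,-3,4)→(3,3,4)
−f: reduced (well bottom): (3,3,4) with a≤c, −a<b≤a
flip sign back: reduced form of f is (-3,-3,-4)
g: flip: (4,3,3)→(3,-3,4)
g: translate: b→3 (≡-3 mod 6), so (3,-3,4)→(3,3,4)
g: reduced (well bottom): (3,3,4) with a≤c, −a<b≤a
reduced forms (-3, -3, -4) vs (3, 3, 4) ⇒ inequivalent

no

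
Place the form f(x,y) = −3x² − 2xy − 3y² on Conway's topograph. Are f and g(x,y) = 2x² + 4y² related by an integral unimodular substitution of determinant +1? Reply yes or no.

D₁ = -32, D₂ = -32
f is negative-definite; reduce −f:
−f: reduced (well bottom): (3,2,3) with a≤c, −a<b≤a
flip sign back: reduced form of f is (-3,-2,-3)
g: reduced (well bottom): (2,0,4) with a≤c, −a<b≤a
reduced forms (-3, -2, -3) vs (2, 0, 4) ⇒ inequivalent

no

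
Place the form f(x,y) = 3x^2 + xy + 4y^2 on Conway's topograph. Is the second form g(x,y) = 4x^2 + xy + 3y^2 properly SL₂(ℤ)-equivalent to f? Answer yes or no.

D₁ = -47, D₂ = -47
f: reduced (well bottom): (3,1,4) with a≤c, −a<b≤a
g: flip: (4,1,3)→(3,-1,4)
g: reduced (well bottom): (3,-1,4) with a≤c, −a<b≤a
reduced forms (3, 1, 4) vs (3, -1, 4) ⇒ inequivalent

no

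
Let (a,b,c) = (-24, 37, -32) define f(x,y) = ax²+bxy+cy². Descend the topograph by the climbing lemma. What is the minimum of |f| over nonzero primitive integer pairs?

translate: b→11 (≡-37 mod 48), so (24,-37,32)→(24,11,19)
flip: (24,11,19)→(19,-11,24)
reduced (well bottom): (19,-11,24) with a≤c, −a<b≤a
well minimum |f| = |-19| = 19 (negative-definite)

19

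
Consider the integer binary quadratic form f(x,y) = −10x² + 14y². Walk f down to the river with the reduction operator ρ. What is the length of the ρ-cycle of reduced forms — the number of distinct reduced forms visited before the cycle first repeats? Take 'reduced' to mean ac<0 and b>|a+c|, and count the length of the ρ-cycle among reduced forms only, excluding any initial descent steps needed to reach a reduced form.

D = 560, ⌊√D⌋ = 23
descent: ρ → (14,0,-10)
descent: ρ → (-10,20,4)  [lands on river]
river: ρ → (4,20,-10)
ρ-cycle length = 2 (tail of 2 descent steps not counted)

2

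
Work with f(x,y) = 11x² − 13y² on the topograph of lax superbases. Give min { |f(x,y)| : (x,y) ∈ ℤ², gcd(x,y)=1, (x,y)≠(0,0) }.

descent: ρ → (-13,0,11)
descent: ρ → (11,22,-2)  [lands on river]
river: ρ → (-2,22,11)
closes: descent 2, river 2
min |a| on river = 2

2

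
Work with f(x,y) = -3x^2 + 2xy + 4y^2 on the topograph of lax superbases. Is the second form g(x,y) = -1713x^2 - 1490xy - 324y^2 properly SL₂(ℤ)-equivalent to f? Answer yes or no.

D₁ = 52, D₂ = 52
river cycle of f (length 10): (4, 6, -1), (-1, 6, 4), (4, 2, -3), (-3, 4, 3), (3, 2, -4), (-4, 6, 1), (1, 6, -4), (-4, 2, 3), (3, 4, -3), (-3, 2, 4)
river cycle of g (length 10): (-3, 2, 4), (4, 6, -1), (-1, 6, 4), (4, 2, -3), (-3, 4, 3), (3, 2, -4), (-4, 6, 1), (1, 6, -4), (-4, 2, 3), (3, 4, -3)
cycles coincide ⇒ equivalent

yes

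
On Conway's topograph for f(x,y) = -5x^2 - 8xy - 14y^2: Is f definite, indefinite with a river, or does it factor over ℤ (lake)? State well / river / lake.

D = b²−4ac = (-8)² − 4·(-5)·(-14) = -216
D < 0 ⇒ definite ⇒ every region one sign ⇒ single well

well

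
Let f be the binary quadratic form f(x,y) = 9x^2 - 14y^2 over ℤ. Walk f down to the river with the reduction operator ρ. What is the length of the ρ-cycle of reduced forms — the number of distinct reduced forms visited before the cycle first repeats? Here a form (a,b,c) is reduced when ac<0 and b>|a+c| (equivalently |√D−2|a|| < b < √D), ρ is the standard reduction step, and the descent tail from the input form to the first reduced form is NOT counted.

D = 504, ⌊√D⌋ = 22
descent: ρ → (-14,0,9)
descent: ρ → (9,18,-5)  [lands on river]
river: ρ → (-5,22,1)
river: ρ → (1,22,-5)
river: ρ → (-5,18,9)
ρ-cycle length = 4 (tail of 2 descent steps not counted)

4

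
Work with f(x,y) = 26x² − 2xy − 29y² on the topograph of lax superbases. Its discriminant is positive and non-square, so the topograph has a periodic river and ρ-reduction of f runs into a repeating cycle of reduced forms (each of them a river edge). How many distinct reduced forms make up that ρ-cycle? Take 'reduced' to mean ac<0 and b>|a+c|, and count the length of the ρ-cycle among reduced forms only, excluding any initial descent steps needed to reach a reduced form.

D = 3020, ⌊√D⌋ = 54
descent: ρ → (-29,2,26)
descent: ρ → (26,50,-5)  [lands on river]
river: ρ → (-5,50,26)
river: ρ → (26,54,-1)
river: ρ → (-1,54,26)
ρ-cycle length = 4 (tail of 2 descent steps not counted)

4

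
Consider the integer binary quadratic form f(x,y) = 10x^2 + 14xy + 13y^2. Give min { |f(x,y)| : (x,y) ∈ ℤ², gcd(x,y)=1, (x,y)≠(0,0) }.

translate: b→-6 (≡14 mod 20), so (10,14,13)→(10,-6,9)
flip: (10,-6,9)→(9,6,10)
reduced (well bottom): (9,6,10) with a≤c, −a<b≤a
well minimum = a = 9

9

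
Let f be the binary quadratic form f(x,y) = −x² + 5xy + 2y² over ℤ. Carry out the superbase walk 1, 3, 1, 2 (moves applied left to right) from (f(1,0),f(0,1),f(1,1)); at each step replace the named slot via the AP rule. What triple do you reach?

start (-1,2,6) = (f(1,0),f(0,1),f(1,1))
replace slot 1: 2·(2+6) − (-1) = 17 → (17,2,6)
replace slot 3: 2·(17+2) − 6 = 32 → (17,2,32)
replace slot 1: 2·(2+32) − 17 = 51 → (51,2,32)
replace slot 2: 2·(51+32) − 2 = 164 → (51,164,32)

51,164,32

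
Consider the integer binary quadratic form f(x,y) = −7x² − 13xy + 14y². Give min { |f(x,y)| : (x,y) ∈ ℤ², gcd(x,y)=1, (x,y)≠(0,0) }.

descent: ρ → (14,13,-7)  [lands on river]
river: ρ → (-7,15,12)
river: ρ → (12,9,-10)
river: ρ → (-10,11,11)
river: ρ → (11,11,-10)
river: ρ → (-10,9,12)
river: ρ → (12,15,-7)
river: ρ → (-7,13,14)
river: ρ → (14,15,-6)
river: ρ → (-6,21,5)
river: ρ → (5,19,-10)
river: ρ → (-10,21,3)
river: ρ → (3,21,-10)
river: ρ → (-10,19,5)
river: ρ → (5,21,-6)
river: ρ → (-6,15,14)
closes: descent 1, river 16
min |a| on river = 3

3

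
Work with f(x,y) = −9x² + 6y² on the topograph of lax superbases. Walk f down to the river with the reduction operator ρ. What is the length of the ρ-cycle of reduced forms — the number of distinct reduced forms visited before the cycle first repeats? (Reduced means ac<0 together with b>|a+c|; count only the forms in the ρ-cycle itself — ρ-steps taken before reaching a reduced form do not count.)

D = 216, ⌊√D⌋ = 14
descent: ρ → (6,12,-3)  [lands on river]
river: ρ → (-3,12,6)
ρ-cycle length = 2 (tail of 1 descent step not counted)

2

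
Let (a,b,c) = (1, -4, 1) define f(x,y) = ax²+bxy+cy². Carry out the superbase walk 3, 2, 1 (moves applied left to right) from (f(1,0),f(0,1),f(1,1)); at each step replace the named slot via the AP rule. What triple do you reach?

start (1,1,-2) = (f(1,0),f(0,1),f(1,1))
replace slot 3: 2·(1+1) − (-2) = 6 → (1,1,6)
replace slot 2: 2·(1+6) − 1 = 13 → (1,13,6)
replace slot 1: 2·(13+6) − 1 = 37 → (37,13,6)

37,13,6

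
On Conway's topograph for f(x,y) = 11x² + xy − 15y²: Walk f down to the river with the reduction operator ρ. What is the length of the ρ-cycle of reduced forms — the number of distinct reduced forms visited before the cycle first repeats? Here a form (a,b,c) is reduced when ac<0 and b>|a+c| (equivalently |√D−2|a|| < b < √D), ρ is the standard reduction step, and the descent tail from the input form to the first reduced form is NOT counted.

D = 661, ⌊√D⌋ = 25
descent: ρ → (-15,-1,11)
descent: ρ → (11,23,-3)  [lands on river]
river: ρ → (-3,25,3)
river: ρ → (3,23,-11)
river: ρ → (-11,21,5)
river: ρ → (5,19,-15)
river: ρ → (-15,11,9)
river: ρ → (9,25,-1)
river: ρ → (-1,25,9)
river: ρ → (9,11,-15)
river: ρ → (-15,19,5)
river: ρ → (5,21,-11)
river: ρ → (-11,23,3)
river: ρ → (3,25,-3)
river: ρ → (-3,23,11)
river: ρ → (11,21,-5)
river: ρ → (-5,19,15)
river: ρ → (15,11,-9)
river: ρ → (-9,25,1)
river: ρ → (1,25,-9)
river: ρ → (-9,11,15)
river: ρ → (15,19,-5)
river: ρ → (-5,21,11)
ρ-cycle length = 22 (tail of 2 descent steps not counted)

22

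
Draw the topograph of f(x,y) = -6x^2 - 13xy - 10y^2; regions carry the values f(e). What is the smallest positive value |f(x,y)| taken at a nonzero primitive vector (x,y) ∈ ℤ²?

translate: b→1 (≡13 mod 12), so (6,13,10)→(6,1,3)
flip: (6,1,3)→(3,-1,6)
reduced (well bottom): (3,-1,6) with a≤c, −a<b≤a
well minimum |f| = |-3| = 3 (negative-definite)

3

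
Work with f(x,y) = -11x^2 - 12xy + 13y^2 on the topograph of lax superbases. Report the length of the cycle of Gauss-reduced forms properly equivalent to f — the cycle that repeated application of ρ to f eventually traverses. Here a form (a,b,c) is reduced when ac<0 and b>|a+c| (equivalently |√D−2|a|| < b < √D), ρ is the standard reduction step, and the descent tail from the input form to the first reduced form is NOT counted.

D = 716, ⌊√D⌋ = 26
descent: ρ → (13,12,-11)  [lands on river]
river: ρ → (-11,10,14)
river: ρ → (14,18,-7)
river: ρ → (-7,24,5)
river: ρ → (5,26,-2)
river: ρ → (-2,26,5)
river: ρ → (5,24,-7)
river: ρ → (-7,18,14)
river: ρ → (14,10,-11)
river: ρ → (-11,12,13)
river: ρ → (13,14,-10)
river: ρ → (-10,26,1)
river: ρ → (1,26,-10)
river: ρ → (-10,14,13)
ρ-cycle length = 14 (tail of 1 descent step not counted)

14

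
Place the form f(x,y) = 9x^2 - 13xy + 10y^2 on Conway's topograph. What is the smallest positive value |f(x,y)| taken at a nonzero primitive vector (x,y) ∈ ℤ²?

translate: b→5 (≡-13 mod 18), so (9,-13,10)→(9,5,6)
flip: (9,5,6)→(6,-5,9)
reduced (well bottom): (6,-5,9) with a≤c, −a<b≤a
well minimum = a = 6

6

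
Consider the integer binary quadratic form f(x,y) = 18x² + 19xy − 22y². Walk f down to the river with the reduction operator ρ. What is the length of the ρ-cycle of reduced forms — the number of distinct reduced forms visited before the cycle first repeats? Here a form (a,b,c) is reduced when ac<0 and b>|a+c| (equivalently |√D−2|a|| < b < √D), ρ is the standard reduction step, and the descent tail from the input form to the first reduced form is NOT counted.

D = 1945, ⌊√D⌋ = 44
river: ρ → (-22,25,15)
river: ρ → (15,35,-12)
river: ρ → (-12,37,12)
river: ρ → (12,35,-15)
river: ρ → (-15,25,22)
river: ρ → (22,19,-18)
river: ρ → (-18,17,23)
river: ρ → (23,29,-12)
river: ρ → (-12,43,2)
river: ρ → (2,41,-33)
river: ρ → (-33,25,10)
river: ρ → (10,35,-18)
river: ρ → (-18,37,8)
river: ρ → (8,43,-3)
river: ρ → (-3,41,22)
river: ρ → (22,3,-22)
river: ρ → (-22,41,3)
river: ρ → (3,43,-8)
river: ρ → (-8,37,18)
river: ρ → (18,35,-10)
river: ρ → (-10,25,33)
river: ρ → (33,41,-2)
river: ρ → (-2,43,12)
river: ρ → (12,29,-23)
river: ρ → (-23,17,18)
river: ρ → (18,19,-22)
ρ-cycle length = 26 (tail of 0 descent steps not counted)

26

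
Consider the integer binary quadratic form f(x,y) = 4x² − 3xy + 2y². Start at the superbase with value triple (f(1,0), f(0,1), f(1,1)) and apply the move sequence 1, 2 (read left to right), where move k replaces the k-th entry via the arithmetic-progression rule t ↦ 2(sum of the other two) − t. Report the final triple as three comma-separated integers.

start (4,2,3) = (f(1,0),f(0,1),f(1,1))
replace slot 1: 2·(2+3) − 4 = 6 → (6,2,3)
replace slot 2: 2·(6+3) − 2 = 16 → (6,16,3)

6,16,3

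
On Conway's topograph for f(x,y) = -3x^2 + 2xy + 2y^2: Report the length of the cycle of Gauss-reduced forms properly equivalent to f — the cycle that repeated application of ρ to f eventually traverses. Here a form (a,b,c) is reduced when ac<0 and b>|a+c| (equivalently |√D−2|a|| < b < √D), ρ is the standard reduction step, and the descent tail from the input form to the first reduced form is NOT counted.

D = 28, ⌊√D⌋ = 5
river: ρ → (2,2,-3)
river: ρ → (-3,4,1)
river: ρ → (1,4,-3)
river: ρ → (-3,2,2)
ρ-cycle length = 4 (tail of 0 descent steps not counted)

4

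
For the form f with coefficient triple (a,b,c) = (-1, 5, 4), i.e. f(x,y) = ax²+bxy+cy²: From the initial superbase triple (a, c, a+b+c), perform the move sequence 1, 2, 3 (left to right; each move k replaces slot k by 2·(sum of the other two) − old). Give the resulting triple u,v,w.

start (-1,4,8) = (f(1,0),f(0,1),f(1,1))
replace slot 1: 2·(4+8) − (-1) = 25 → (25,4,8)
replace slot 2: 2·(25+8) − 4 = 62 → (25,62,8)
replace slot 3: 2·(25+62) − 8 = 166 → (25,62,166)

25,62,166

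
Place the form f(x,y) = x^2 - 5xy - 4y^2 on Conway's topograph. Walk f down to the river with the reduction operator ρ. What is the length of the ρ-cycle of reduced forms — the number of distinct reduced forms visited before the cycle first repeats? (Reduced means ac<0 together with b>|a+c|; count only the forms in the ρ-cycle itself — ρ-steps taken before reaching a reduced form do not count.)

D = 41, ⌊√D⌋ = 6
descent: ρ → (-4,5,1)  [lands on river]
river: ρ → (1,5,-4)
river: ρ → (-4,3,2)
river: ρ → (2,5,-2)
river: ρ → (-2,3,4)
river: ρ → (4,5,-1)
river: ρ → (-1,5,4)
river: ρ → (4,3,-2)
river: ρ → (-2,5,2)
river: ρ → (2,3,-4)
ρ-cycle length = 10 (tail of 1 descent step not counted)

10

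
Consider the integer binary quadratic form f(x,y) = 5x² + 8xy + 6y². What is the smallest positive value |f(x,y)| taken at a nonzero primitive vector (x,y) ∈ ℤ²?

translate: b→-2 (≡8 mod 10), so (5,8,6)→(5,-2,3)
flip: (5,-2,3)→(3,2,5)
reduced (well bottom): (3,2,5) with a≤c, −a<b≤a
well minimum = a = 3

3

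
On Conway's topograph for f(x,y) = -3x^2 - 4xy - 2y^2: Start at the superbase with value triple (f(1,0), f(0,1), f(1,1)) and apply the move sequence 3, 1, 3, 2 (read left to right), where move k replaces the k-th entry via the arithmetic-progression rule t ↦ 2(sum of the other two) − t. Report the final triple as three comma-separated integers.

start (-3,-2,-9) = (f(1,0),f(0,1),f(1,1))
replace slot 3: 2·((-3)+(-2)) − (-9) = -1 → (-3,-2,-1)
replace slot 1: 2·((-2)+(-1)) − (-3) = -3 → (-3,-2,-1)
replace slot 3: 2·((-3)+(-2)) − (-1) = -9 → (-3,-2,-9)
replace slot 2: 2·((-3)+(-9)) − (-2) = -22 → (-3,-22,-9)

-3,-22,-9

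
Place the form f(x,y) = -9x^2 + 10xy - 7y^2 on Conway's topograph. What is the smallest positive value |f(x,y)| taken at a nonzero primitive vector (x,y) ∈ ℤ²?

translate: b→8 (≡-10 mod 18), so (9,-10,7)→(9,8,6)
flip: (9,8,6)→(6,-8,9)
translate: b→4 (≡-8 mod 12), so (6,-8,9)→(6,4,7)
reduced (well bottom): (6,4,7) with a≤c, −a<b≤a
well minimum |f| = |-6| = 6 (negative-definite)

6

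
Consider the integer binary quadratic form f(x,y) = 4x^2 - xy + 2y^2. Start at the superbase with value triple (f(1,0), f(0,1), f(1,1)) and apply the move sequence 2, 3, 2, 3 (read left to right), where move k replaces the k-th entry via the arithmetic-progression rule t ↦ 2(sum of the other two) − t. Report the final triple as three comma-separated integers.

start (4,2,5) = (f(1,0),f(0,1),f(1,1))
replace slot 2: 2·(4+5) − 2 = 16 → (4,16,5)
replace slot 3: 2·(4+16) − 5 = 35 → (4,16,35)
replace slot 2: 2·(4+35) − 16 = 62 → (4,62,35)
replace slot 3: 2·(4+62) − 35 = 97 → (4,62,97)

4,62,97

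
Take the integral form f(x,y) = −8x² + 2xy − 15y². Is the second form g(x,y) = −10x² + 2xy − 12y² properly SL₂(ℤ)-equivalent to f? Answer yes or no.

D₁ = -476, D₂ = -476
f is negative-definite; reduce −f:
−f: reduced (well bottom): (8,-2,15) with a≤c, −a<b≤a
flip sign back: reduced form of f is (-8,2,-15)
g is negative-definite; reduce −g:
−g: reduced (well bottom): (10,-2,12) with a≤c, −a<b≤a
flip sign back: reduced form of g is (-10,2,-12)
reduced forms (-8, 2, -15) vs (-10, 2, -12) ⇒ inequivalent

no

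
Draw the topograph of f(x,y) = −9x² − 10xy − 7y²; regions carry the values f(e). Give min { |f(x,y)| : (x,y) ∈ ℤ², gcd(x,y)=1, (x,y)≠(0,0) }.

translate: b→-8 (≡10 mod 18), so (9,10,7)→(9,-8,6)
flip: (9,-8,6)→(6,8,9)
translate: b→-4 (≡8 mod 12), so (6,8,9)→(6,-4,7)
reduced (well bottom): (6,-4,7) with a≤c, −a<b≤a
well minimum |f| = |-6| = 6 (negative-definite)

6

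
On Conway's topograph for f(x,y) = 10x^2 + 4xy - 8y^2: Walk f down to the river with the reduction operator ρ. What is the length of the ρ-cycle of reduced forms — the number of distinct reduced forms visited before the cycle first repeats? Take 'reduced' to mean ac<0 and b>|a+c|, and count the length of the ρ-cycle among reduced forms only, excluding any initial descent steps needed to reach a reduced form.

D = 336, ⌊√D⌋ = 18
river: ρ → (-8,12,6)
river: ρ → (6,12,-8)
river: ρ → (-8,4,10)
river: ρ → (10,16,-2)
river: ρ → (-2,16,10)
river: ρ → (10,4,-8)
ρ-cycle length = 6 (tail of 0 descent steps not counted)

6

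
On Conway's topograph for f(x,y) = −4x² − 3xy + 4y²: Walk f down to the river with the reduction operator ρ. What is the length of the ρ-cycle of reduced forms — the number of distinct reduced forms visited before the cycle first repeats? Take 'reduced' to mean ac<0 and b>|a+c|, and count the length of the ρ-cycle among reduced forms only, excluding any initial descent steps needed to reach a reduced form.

D = 73, ⌊√D⌋ = 8
descent: ρ → (4,3,-4)  [lands on river]
river: ρ → (-4,5,3)
river: ρ → (3,7,-2)
river: ρ → (-2,5,6)
river: ρ → (6,7,-1)
river: ρ → (-1,7,6)
river: ρ → (6,5,-2)
river: ρ → (-2,7,3)
river: ρ → (3,5,-4)
river: ρ → (-4,3,4)
river: ρ → (4,5,-3)
river: ρ → (-3,7,2)
river: ρ → (2,5,-6)
river: ρ → (-6,7,1)
river: ρ → (1,7,-6)
river: ρ → (-6,5,2)
river: ρ → (2,7,-3)
river: ρ → (-3,5,4)
ρ-cycle length = 18 (tail of 1 descent step not counted)

18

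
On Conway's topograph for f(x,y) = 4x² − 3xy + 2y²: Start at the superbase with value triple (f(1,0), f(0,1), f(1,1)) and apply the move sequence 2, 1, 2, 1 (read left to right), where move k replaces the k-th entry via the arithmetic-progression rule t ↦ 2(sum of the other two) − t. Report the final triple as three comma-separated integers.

start (4,2,3) = (f(1,0),f(0,1),f(1,1))
replace slot 2: 2·(4+3) − 2 = 12 → (4,12,3)
replace slot 1: 2·(12+3) − 4 = 26 → (26,12,3)
replace slot 2: 2·(26+3) − 12 = 46 → (26,46,3)
replace slot 1: 2·(46+3) − 26 = 72 → (72,46,3)

72,46,3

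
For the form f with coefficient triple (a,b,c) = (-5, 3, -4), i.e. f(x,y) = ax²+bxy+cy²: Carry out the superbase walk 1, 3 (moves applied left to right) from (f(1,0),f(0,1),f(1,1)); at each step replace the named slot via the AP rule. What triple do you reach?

start (-5,-4,-6) = (f(1,0),f(0,1),f(1,1))
replace slot 1: 2·((-4)+(-6)) − (-5) = -15 → (-15,-4,-6)
replace slot 3: 2·((-15)+(-4)) − (-6) = -32 → (-15,-4,-32)

-15,-4,-32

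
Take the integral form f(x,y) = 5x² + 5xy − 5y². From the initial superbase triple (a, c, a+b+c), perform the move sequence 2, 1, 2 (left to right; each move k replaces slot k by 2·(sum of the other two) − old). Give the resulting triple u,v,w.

start (5,-5,5) = (f(1,0),f(0,1),f(1,1))
replace slot 2: 2·(5+5) − (-5) = 25 → (5,25,5)
replace slot 1: 2·(25+5) − 5 = 55 → (55,25,5)
replace slot 2: 2·(55+5) − 25 = 95 → (55,95,5)

55,95,5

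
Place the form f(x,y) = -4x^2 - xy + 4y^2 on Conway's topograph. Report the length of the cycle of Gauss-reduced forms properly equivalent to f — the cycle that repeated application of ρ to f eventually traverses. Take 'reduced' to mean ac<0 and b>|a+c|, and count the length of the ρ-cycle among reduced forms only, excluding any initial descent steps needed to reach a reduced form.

D = 65, ⌊√D⌋ = 8
descent: ρ → (4,1,-4)  [lands on river]
river: ρ → (-4,7,1)
river: ρ → (1,7,-4)
river: ρ → (-4,1,4)
river: ρ → (4,7,-1)
river: ρ → (-1,7,4)
ρ-cycle length = 6 (tail of 1 descent step not counted)

6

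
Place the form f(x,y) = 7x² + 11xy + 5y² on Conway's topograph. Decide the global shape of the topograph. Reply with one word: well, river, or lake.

D = b²−4ac = 11² − 4·7·5 = -19
D < 0 ⇒ definite ⇒ every region one sign ⇒ single well

well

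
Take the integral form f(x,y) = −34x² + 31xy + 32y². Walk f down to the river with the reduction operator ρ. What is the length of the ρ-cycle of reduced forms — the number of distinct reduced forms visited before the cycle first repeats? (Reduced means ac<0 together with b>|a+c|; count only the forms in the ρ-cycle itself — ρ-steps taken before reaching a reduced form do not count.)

D = 5313, ⌊√D⌋ = 72
river: ρ → (32,33,-33)
river: ρ → (-33,33,32)
river: ρ → (32,31,-34)
river: ρ → (-34,37,29)
river: ρ → (29,21,-42)
river: ρ → (-42,63,8)
river: ρ → (8,65,-34)
river: ρ → (-34,71,2)
river: ρ → (2,69,-69)
river: ρ → (-69,69,2)
river: ρ → (2,71,-34)
river: ρ → (-34,65,8)
river: ρ → (8,63,-42)
river: ρ → (-42,21,29)
river: ρ → (29,37,-34)
river: ρ → (-34,31,32)
ρ-cycle length = 16 (tail of 0 descent steps not counted)

16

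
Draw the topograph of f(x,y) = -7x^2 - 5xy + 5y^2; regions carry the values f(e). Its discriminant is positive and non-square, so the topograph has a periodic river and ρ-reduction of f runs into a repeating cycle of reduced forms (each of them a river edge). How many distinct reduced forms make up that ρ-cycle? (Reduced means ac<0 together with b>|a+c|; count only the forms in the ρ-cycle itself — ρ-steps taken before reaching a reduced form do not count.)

D = 165, ⌊√D⌋ = 12
descent: ρ → (5,5,-7)  [lands on river]
river: ρ → (-7,9,3)
river: ρ → (3,9,-7)
river: ρ → (-7,5,5)
ρ-cycle length = 4 (tail of 1 descent step not counted)

4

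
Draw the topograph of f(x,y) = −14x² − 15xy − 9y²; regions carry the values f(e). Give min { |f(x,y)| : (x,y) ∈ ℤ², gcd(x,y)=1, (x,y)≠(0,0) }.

translate: b→-13 (≡15 mod 28), so (14,15,9)→(14,-13,8)
flip: (14,-13,8)→(8,13,14)
translate: b→-3 (≡13 mod 16), so (8,13,14)→(8,-3,9)
reduced (well bottom): (8,-3,9) with a≤c, −a<b≤a
well minimum |f| = |-8| = 8 (negative-definite)

8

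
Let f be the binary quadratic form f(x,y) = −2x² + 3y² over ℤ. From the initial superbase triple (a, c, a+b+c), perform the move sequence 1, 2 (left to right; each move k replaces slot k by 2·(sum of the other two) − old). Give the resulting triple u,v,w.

start (-2,3,1) = (f(1,0),f(0,1),f(1,1))
replace slot 1: 2·(3+1) − (-2) = 10 → (10,3,1)
replace slot 2: 2·(10+1) − 3 = 19 → (10,19,1)

10,19,1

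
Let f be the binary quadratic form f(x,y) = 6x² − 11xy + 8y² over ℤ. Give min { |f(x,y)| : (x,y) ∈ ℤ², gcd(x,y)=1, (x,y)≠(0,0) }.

translate: b→1 (≡-11 mod 12), so (6,-11,8)→(6,1,3)
flip: (6,1,3)→(3,-1,6)
reduced (well bottom): (3,-1,6) with a≤c, −a<b≤a
well minimum = a = 3

3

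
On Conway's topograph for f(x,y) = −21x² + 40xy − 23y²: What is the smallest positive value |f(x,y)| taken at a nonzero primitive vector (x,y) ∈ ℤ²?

translate: b→2 (≡-40 mod 42), so (21,-40,23)→(21,2,4)
flip: (21,2,4)→(4,-2,21)
reduced (well bottom): (4,-2,21) with a≤c, −a<b≤a
well minimum |f| = |-4| = 4 (negative-definite)

4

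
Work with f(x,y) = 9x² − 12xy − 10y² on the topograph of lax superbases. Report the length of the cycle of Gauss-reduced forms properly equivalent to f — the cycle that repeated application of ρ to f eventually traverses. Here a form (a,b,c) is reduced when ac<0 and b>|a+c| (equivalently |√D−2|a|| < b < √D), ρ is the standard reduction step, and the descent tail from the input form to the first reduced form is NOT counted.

D = 504, ⌊√D⌋ = 22
descent: ρ → (-10,12,9)  [lands on river]
river: ρ → (9,6,-13)
river: ρ → (-13,20,2)
river: ρ → (2,20,-13)
river: ρ → (-13,6,9)
river: ρ → (9,12,-10)
river: ρ → (-10,8,11)
river: ρ → (11,14,-7)
river: ρ → (-7,14,11)
river: ρ → (11,8,-10)
ρ-cycle length = 10 (tail of 1 descent step not counted)

10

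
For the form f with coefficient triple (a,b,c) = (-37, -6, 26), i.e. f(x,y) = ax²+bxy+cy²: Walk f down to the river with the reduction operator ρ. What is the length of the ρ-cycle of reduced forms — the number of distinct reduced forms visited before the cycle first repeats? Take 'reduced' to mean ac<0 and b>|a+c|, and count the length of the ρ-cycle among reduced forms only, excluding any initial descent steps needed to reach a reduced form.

D = 3884, ⌊√D⌋ = 62
descent: ρ → (26,58,-5)  [lands on river]
river: ρ → (-5,62,2)
river: ρ → (2,62,-5)
river: ρ → (-5,58,26)
river: ρ → (26,46,-17)
river: ρ → (-17,56,11)
river: ρ → (11,54,-22)
river: ρ → (-22,34,31)
river: ρ → (31,28,-25)
river: ρ → (-25,22,34)
river: ρ → (34,46,-13)
river: ρ → (-13,58,10)
river: ρ → (10,62,-1)
river: ρ → (-1,62,10)
river: ρ → (10,58,-13)
river: ρ → (-13,46,34)
river: ρ → (34,22,-25)
river: ρ → (-25,28,31)
river: ρ → (31,34,-22)
river: ρ → (-22,54,11)
river: ρ → (11,56,-17)
river: ρ → (-17,46,26)
ρ-cycle length = 22 (tail of 1 descent step not counted)

22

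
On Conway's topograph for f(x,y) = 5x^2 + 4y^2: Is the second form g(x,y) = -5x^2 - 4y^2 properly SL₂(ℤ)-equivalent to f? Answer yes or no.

D₁ = -80, D₂ = -80
f: flip: (5,0,4)→(4,0,5)
f: reduced (well bottom): (4,0,5) with a≤c, −a<b≤a
g is negative-definite; reduce −g:
−g: flip: (5,0,4)→(4,0,5)
−g: reduced (well bottom): (4,0,5) with a≤c, −a<b≤a
flip sign back: reduced form of g is (-4,0,-5)
reduced forms (4, 0, 5) vs (-4, 0, -5) ⇒ inequivalent

no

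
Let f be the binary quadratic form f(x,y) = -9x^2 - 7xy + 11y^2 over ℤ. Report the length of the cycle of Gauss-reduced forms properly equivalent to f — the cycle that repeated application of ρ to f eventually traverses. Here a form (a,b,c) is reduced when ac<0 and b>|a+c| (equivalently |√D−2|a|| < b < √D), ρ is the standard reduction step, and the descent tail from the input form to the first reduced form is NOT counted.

D = 445, ⌊√D⌋ = 21
descent: ρ → (11,7,-9)  [lands on river]
river: ρ → (-9,11,9)
river: ρ → (9,7,-11)
river: ρ → (-11,15,5)
river: ρ → (5,15,-11)
river: ρ → (-11,7,9)
river: ρ → (9,11,-9)
river: ρ → (-9,7,11)
river: ρ → (11,15,-5)
river: ρ → (-5,15,11)
ρ-cycle length = 10 (tail of 1 descent step not counted)

10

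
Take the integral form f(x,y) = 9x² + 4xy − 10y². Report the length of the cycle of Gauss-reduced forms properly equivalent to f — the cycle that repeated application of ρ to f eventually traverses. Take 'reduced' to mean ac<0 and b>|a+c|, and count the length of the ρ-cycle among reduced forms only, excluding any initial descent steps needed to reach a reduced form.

D = 376, ⌊√D⌋ = 19
river: ρ → (-10,16,3)
river: ρ → (3,14,-15)
river: ρ → (-15,16,2)
river: ρ → (2,16,-15)
river: ρ → (-15,14,3)
river: ρ → (3,16,-10)
river: ρ → (-10,4,9)
river: ρ → (9,14,-5)
river: ρ → (-5,16,6)
river: ρ → (6,8,-13)
river: ρ → (-13,18,1)
river: ρ → (1,18,-13)
river: ρ → (-13,8,6)
river: ρ → (6,16,-5)
river: ρ → (-5,14,9)
river: ρ → (9,4,-10)
ρ-cycle length = 16 (tail of 0 descent steps not counted)

16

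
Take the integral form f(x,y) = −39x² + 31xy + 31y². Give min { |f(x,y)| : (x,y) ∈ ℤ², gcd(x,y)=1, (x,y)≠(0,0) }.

river: ρ → (31,31,-39)
river: ρ → (-39,47,23)
river: ρ → (23,45,-41)
river: ρ → (-41,37,27)
river: ρ → (27,71,-7)
river: ρ → (-7,69,37)
river: ρ → (37,5,-39)
river: ρ → (-39,73,3)
river: ρ → (3,71,-63)
river: ρ → (-63,55,11)
river: ρ → (11,55,-63)
river: ρ → (-63,71,3)
river: ρ → (3,73,-39)
river: ρ → (-39,5,37)
river: ρ → (37,69,-7)
river: ρ → (-7,71,27)
river: ρ → (27,37,-41)
river: ρ → (-41,45,23)
river: ρ → (23,47,-39)
river: ρ → (-39,31,31)
closes: descent 0, river 20
min |a| on river = 3

3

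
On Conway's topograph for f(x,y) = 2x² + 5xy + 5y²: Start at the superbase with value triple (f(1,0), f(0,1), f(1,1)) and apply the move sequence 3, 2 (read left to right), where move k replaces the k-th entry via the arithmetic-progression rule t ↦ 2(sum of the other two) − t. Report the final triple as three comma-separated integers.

start (2,5,12) = (f(1,0),f(0,1),f(1,1))
replace slot 3: 2·(2+5) − 12 = 2 → (2,5,2)
replace slot 2: 2·(2+2) − 5 = 3 → (2,3,2)

2,3,2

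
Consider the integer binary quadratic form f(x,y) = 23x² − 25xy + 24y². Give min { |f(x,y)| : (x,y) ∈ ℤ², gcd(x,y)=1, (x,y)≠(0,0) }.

translate: b→21 (≡-25 mod 46), so (23,-25,24)→(23,21,22)
flip: (23,21,22)→(22,-21,23)
reduced (well bottom): (22,-21,23) with a≤c, −a<b≤a
well minimum = a = 22

22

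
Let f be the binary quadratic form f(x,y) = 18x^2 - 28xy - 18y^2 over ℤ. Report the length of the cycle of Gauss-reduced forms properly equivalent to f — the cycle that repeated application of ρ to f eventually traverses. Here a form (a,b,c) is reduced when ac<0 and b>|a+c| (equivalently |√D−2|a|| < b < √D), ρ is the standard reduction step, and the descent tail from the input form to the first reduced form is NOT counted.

D = 2080, ⌊√D⌋ = 45
descent: ρ → (-18,28,18)  [lands on river]
river: ρ → (18,44,-2)
river: ρ → (-2,44,18)
river: ρ → (18,28,-18)
river: ρ → (-18,44,2)
river: ρ → (2,44,-18)
ρ-cycle length = 6 (tail of 1 descent step not counted)

6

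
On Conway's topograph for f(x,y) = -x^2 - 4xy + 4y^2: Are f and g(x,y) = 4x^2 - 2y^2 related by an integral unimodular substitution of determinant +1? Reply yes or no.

D₁ = 32, D₂ = 32
river cycle of f (length 2): (4, 4, -1), (-1, 4, 4)
river cycle of g (length 2): (-2, 4, 2), (2, 4, -2)
cycles differ ⇒ inequivalent

no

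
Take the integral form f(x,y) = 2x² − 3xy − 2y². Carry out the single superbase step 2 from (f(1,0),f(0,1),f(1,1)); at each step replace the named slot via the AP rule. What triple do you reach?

start (2,-2,-3) = (f(1,0),f(0,1),f(1,1))
replace slot 2: 2·(2+(-3)) − (-2) = 0 → (2,0,-3)

2,0,-3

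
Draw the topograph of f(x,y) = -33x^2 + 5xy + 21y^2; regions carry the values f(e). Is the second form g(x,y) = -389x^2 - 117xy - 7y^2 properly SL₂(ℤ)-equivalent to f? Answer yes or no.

D₁ = 2797, D₂ = 2797
river cycle of f (length 54): (21, 37, -17), (-17, 31, 27), (27, 23, -21), (-21, 19, 29), (29, 39, -11), (-11, 49, 9), (9, 41, -31), (-31, 21, 19), (19, 17, -33), (-33, 49, 3), … (44 more)
river cycle of g (length 54): (-7, 47, 21), (21, 37, -17), (-17, 31, 27), (27, 23, -21), (-21, 19, 29), (29, 39, -11), (-11, 49, 9), (9, 41, -31), (-31, 21, 19), (19, 17, -33), … (44 more)
cycles coincide ⇒ equivalent

yes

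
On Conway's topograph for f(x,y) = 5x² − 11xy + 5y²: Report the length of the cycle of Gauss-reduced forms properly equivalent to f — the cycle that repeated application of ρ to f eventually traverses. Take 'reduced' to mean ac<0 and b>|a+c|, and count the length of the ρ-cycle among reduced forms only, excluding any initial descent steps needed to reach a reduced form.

D = 21, ⌊√D⌋ = 4
descent: ρ → (5,1,-1)
descent: ρ → (-1,3,3)  [lands on river]
river: ρ → (3,3,-1)
ρ-cycle length = 2 (tail of 2 descent steps not counted)

2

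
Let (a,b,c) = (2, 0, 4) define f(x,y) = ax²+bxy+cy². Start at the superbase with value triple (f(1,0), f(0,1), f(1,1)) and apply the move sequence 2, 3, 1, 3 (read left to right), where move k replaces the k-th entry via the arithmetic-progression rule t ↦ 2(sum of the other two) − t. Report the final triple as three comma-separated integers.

start (2,4,6) = (f(1,0),f(0,1),f(1,1))
replace slot 2: 2·(2+6) − 4 = 12 → (2,12,6)
replace slot 3: 2·(2+12) − 6 = 22 → (2,12,22)
replace slot 1: 2·(12+22) − 2 = 66 → (66,12,22)
replace slot 3: 2·(66+12) − 22 = 134 → (66,12,134)

66,12,134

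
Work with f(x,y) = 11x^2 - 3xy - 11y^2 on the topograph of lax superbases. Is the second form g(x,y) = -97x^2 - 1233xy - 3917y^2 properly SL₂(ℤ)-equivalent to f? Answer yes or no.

D₁ = 493, D₂ = 493
river cycle of f (length 10): (-11, 3, 11), (11, 19, -3), (-3, 17, 17), (17, 17, -3), (-3, 19, 11), (11, 3, -11), (-11, 19, 3), (3, 17, -17), (-17, 17, 3), (3, 19, -11)
river cycle of g (length 10): (-11, 3, 11), (11, 19, -3), (-3, 17, 17), (17, 17, -3), (-3, 19, 11), (11, 3, -11), (-11, 19, 3), (3, 17, -17), (-17, 17, 3), (3, 19, -11)
cycles coincide ⇒ equivalent

yes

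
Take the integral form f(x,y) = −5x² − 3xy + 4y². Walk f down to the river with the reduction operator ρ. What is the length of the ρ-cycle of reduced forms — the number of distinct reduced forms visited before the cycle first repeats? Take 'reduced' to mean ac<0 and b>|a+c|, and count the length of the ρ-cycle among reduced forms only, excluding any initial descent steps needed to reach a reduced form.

D = 89, ⌊√D⌋ = 9
descent: ρ → (4,3,-5)  [lands on river]
river: ρ → (-5,7,2)
river: ρ → (2,9,-1)
river: ρ → (-1,9,2)
river: ρ → (2,7,-5)
river: ρ → (-5,3,4)
river: ρ → (4,5,-4)
river: ρ → (-4,3,5)
river: ρ → (5,7,-2)
river: ρ → (-2,9,1)
river: ρ → (1,9,-2)
river: ρ → (-2,7,5)
river: ρ → (5,3,-4)
river: ρ → (-4,5,4)
ρ-cycle length = 14 (tail of 1 descent step not counted)

14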